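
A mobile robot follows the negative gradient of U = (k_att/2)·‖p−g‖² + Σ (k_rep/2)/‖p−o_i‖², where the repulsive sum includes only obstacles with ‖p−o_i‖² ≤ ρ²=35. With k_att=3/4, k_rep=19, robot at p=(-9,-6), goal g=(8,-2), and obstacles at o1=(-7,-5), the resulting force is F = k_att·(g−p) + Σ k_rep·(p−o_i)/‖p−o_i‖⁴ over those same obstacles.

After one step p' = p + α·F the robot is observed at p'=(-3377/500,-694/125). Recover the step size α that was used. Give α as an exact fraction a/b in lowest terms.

F_att = 3/4·(g−p) = 3/4·(17,4) = (12.7500,3.0000)
o1: d²=5 ≤ ρ²=35; F_rep = 19·(-2,-1)/5² = (-1.5200,-0.7600)
F = F_att + ΣF_rep = (11.2300,2.2400)
Δp = p'−p = (2.2460,0.4480); α = Δx/Fx = (1123/500) / (1123/100) = 1/5
check: Δy/Fy = (56/125) / (56/25) = 1/5 ✓

α = 1/5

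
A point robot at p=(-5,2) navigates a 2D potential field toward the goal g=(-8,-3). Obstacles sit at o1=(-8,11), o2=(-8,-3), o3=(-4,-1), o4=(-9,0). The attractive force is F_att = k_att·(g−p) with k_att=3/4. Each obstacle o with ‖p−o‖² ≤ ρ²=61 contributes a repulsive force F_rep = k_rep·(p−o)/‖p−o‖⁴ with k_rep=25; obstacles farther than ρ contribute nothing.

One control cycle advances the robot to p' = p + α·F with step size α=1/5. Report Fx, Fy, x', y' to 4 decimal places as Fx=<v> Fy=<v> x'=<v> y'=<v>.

Fx=-2.1851 Fy=-2.7669 x'=-5.4370 y'=1.4466

F_att = 3/4·(g−p) = 3/4·(-3,-5) = (-2.2500,-3.7500)
o1: d²=90 > ρ²=61 → inactive
o2: d²=34 ≤ ρ²=61; F_rep = 25·(3,5)/34² = (0.0649,0.1081)
o3: d²=10 ≤ ρ²=61; F_rep = 25·(-1,3)/10² = (-0.2500,0.7500)
o4: d²=20 ≤ ρ²=61; F_rep = 25·(4,2)/20² = (0.2500,0.1250)
F = F_att + ΣF_rep = (-2.1851,-2.7669)
p' = p + 1/5·F = (-5.4370,1.4466)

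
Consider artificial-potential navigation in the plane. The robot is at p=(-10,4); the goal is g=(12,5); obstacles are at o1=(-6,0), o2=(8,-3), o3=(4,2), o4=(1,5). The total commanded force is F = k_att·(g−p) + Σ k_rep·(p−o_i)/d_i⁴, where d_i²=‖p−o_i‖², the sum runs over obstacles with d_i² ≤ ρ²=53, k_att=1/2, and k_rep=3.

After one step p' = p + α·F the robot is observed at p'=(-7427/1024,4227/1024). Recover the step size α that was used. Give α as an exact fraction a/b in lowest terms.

α = 1/4

F_att = 1/2·(g−p) = 1/2·(22,1) = (11.0000,0.5000)
o1: d²=32 ≤ ρ²=53; F_rep = 3·(-4,4)/32² = (-0.0117,0.0117)
o2: d²=373 > ρ²=53 → inactive
o3: d²=200 > ρ²=53 → inactive
o4: d²=122 > ρ²=53 → inactive
F = F_att + ΣF_rep = (10.9883,0.5117)
Δp = p'−p = (2.7471,0.1279); α = Δx/Fx = (2813/1024) / (2813/256) = 1/4
check: Δy/Fy = (131/1024) / (131/256) = 1/4 ✓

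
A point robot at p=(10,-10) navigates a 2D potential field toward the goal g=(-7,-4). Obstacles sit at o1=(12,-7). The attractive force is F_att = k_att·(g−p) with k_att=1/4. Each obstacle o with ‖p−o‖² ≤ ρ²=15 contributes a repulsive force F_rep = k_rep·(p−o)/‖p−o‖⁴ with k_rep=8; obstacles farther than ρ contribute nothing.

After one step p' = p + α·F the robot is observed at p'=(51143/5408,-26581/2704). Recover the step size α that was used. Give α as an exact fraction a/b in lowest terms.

α = 1/8

F_att = 1/4·(g−p) = 1/4·(-17,6) = (-4.2500,1.5000)
o1: d²=13 ≤ ρ²=15; F_rep = 8·(-2,-3)/13² = (-0.0947,-0.1420)
F = F_att + ΣF_rep = (-4.3447,1.3580)
Δp = p'−p = (-0.5431,0.1697); α = Δx/Fx = (-2937/5408) / (-2937/676) = 1/8
check: Δy/Fy = (459/2704) / (459/338) = 1/8 ✓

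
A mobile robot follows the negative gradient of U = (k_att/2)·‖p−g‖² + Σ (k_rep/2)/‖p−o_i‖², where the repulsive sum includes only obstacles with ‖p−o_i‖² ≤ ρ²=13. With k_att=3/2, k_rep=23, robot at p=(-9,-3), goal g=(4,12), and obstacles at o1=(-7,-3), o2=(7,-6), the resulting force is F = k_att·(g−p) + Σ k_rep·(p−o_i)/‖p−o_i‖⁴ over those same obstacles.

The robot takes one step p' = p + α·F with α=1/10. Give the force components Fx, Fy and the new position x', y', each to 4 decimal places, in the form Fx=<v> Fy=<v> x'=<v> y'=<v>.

F_att = 3/2·(g−p) = 3/2·(13,15) = (19.5000,22.5000)
o1: d²=4 ≤ ρ²=13; F_rep = 23·(-2,0)/4² = (-2.8750,0.0000)
o2: d²=265 > ρ²=13 → inactive
F = F_att + ΣF_rep = (16.6250,22.5000)
p' = p + 1/10·F = (-7.3375,-0.7500)

Fx=16.6250 Fy=22.5000 x'=-7.3375 y'=-0.7500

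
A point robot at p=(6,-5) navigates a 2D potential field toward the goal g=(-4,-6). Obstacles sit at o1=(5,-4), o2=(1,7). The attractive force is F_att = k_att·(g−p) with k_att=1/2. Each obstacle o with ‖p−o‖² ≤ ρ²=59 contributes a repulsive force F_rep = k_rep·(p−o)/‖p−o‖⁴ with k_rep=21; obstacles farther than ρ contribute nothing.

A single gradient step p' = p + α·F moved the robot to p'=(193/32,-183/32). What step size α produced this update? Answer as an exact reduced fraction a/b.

F_att = 1/2·(g−p) = 1/2·(-10,-1) = (-5.0000,-0.5000)
o1: d²=2 ≤ ρ²=59; F_rep = 21·(1,-1)/2² = (5.2500,-5.2500)
o2: d²=169 > ρ²=59 → inactive
F = F_att + ΣF_rep = (0.2500,-5.7500)
Δp = p'−p = (0.0312,-0.7188); α = Δx/Fx = (1/32) / (1/4) = 1/8
check: Δy/Fy = (-23/32) / (-23/4) = 1/8 ✓

α = 1/8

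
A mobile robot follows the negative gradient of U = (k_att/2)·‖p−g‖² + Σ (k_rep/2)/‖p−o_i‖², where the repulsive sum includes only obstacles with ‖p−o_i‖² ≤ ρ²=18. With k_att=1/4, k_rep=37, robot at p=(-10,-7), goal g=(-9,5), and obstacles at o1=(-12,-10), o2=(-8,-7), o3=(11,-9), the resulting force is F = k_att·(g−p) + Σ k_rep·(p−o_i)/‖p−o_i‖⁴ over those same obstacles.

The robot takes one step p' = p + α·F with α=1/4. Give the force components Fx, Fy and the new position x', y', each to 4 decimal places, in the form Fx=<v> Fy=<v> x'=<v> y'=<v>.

Fx=-3.9371 Fy=3.6568 x'=-10.9843 y'=-6.0858

F_att = 1/4·(g−p) = 1/4·(1,12) = (0.2500,3.0000)
o1: d²=13 ≤ ρ²=18; F_rep = 37·(2,3)/13² = (0.4379,0.6568)
o2: d²=4 ≤ ρ²=18; F_rep = 37·(-2,0)/4² = (-4.6250,0.0000)
o3: d²=445 > ρ²=18 → inactive
F = F_att + ΣF_rep = (-3.9371,3.6568)
p' = p + 1/4·F = (-10.9843,-6.0858)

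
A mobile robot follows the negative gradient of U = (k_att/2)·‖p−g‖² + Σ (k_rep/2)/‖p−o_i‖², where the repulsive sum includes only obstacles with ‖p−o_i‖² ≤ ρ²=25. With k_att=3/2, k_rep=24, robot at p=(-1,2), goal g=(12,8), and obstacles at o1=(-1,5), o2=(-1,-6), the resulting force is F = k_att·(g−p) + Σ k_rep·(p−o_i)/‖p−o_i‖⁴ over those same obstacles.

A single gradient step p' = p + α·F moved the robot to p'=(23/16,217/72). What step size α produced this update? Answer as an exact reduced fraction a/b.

α = 1/8

F_att = 3/2·(g−p) = 3/2·(13,6) = (19.5000,9.0000)
o1: d²=9 ≤ ρ²=25; F_rep = 24·(0,-3)/9² = (0.0000,-0.8889)
o2: d²=64 > ρ²=25 → inactive
F = F_att + ΣF_rep = (19.5000,8.1111)
Δp = p'−p = (2.4375,1.0139); α = Δx/Fx = (39/16) / (39/2) = 1/8
check: Δy/Fy = (73/72) / (73/9) = 1/8 ✓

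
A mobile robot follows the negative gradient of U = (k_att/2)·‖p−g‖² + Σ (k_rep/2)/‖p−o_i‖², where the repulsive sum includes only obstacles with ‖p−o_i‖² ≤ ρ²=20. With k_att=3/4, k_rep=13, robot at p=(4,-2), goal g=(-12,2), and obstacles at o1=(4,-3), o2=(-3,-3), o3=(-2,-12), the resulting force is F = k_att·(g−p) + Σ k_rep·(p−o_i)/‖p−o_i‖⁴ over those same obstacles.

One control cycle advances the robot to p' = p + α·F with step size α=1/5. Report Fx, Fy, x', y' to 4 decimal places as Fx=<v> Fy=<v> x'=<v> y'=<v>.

F_att = 3/4·(g−p) = 3/4·(-16,4) = (-12.0000,3.0000)
o1: d²=1 ≤ ρ²=20; F_rep = 13·(0,1)/1² = (0.0000,13.0000)
o2: d²=50 > ρ²=20 → inactive
o3: d²=136 > ρ²=20 → inactive
F = F_att + ΣF_rep = (-12.0000,16.0000)
p' = p + 1/5·F = (1.6000,1.2000)

Fx=-12.0000 Fy=16.0000 x'=1.6000 y'=1.2000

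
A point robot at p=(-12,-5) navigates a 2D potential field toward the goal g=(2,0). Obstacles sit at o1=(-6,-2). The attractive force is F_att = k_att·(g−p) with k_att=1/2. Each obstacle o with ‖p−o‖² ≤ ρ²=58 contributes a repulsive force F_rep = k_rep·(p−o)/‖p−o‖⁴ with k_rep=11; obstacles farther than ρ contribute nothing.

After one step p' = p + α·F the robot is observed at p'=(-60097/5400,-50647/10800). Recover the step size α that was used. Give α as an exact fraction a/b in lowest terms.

F_att = 1/2·(g−p) = 1/2·(14,5) = (7.0000,2.5000)
o1: d²=45 ≤ ρ²=58; F_rep = 11·(-6,-3)/45² = (-0.0326,-0.0163)
F = F_att + ΣF_rep = (6.9674,2.4837)
Δp = p'−p = (0.8709,0.3105); α = Δx/Fx = (4703/5400) / (4703/675) = 1/8
check: Δy/Fy = (3353/10800) / (3353/1350) = 1/8 ✓

α = 1/8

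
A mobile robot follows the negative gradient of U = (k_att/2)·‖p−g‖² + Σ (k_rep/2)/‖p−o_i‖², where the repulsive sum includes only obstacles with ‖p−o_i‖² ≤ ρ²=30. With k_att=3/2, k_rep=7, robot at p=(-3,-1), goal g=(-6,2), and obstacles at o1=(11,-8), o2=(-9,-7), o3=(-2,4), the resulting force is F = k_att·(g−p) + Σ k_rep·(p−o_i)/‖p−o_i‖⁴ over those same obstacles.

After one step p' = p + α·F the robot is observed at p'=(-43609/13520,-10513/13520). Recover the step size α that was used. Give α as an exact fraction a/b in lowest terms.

F_att = 3/2·(g−p) = 3/2·(-3,3) = (-4.5000,4.5000)
o1: d²=245 > ρ²=30 → inactive
o2: d²=72 > ρ²=30 → inactive
o3: d²=26 ≤ ρ²=30; F_rep = 7·(-1,-5)/26² = (-0.0104,-0.0518)
F = F_att + ΣF_rep = (-4.5104,4.4482)
Δp = p'−p = (-0.2255,0.2224); α = Δx/Fx = (-3049/13520) / (-3049/676) = 1/20
check: Δy/Fy = (3007/13520) / (3007/676) = 1/20 ✓

α = 1/20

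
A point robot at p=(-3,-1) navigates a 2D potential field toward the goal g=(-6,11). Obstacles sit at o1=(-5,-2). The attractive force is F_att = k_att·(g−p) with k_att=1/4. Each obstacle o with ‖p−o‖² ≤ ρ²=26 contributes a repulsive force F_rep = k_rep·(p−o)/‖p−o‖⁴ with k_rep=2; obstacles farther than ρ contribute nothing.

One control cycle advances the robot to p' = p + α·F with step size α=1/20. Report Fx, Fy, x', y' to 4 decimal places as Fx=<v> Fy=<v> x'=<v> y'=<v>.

F_att = 1/4·(g−p) = 1/4·(-3,12) = (-0.7500,3.0000)
o1: d²=5 ≤ ρ²=26; F_rep = 2·(2,1)/5² = (0.1600,0.0800)
F = F_att + ΣF_rep = (-0.5900,3.0800)
p' = p + 1/20·F = (-3.0295,-0.8460)

Fx=-0.5900 Fy=3.0800 x'=-3.0295 y'=-0.8460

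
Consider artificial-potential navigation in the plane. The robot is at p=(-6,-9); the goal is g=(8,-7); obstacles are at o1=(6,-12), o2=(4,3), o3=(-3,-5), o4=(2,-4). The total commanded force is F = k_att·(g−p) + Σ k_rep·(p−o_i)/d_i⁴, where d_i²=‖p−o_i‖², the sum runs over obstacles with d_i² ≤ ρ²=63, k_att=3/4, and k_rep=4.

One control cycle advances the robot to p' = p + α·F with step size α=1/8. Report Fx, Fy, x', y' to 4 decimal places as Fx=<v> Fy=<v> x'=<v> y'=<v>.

Fx=10.4808 Fy=1.4744 x'=-4.6899 y'=-8.8157

F_att = 3/4·(g−p) = 3/4·(14,2) = (10.5000,1.5000)
o1: d²=153 > ρ²=63 → inactive
o2: d²=244 > ρ²=63 → inactive
o3: d²=25 ≤ ρ²=63; F_rep = 4·(-3,-4)/25² = (-0.0192,-0.0256)
o4: d²=89 > ρ²=63 → inactive
F = F_att + ΣF_rep = (10.4808,1.4744)
p' = p + 1/8·F = (-4.6899,-8.8157)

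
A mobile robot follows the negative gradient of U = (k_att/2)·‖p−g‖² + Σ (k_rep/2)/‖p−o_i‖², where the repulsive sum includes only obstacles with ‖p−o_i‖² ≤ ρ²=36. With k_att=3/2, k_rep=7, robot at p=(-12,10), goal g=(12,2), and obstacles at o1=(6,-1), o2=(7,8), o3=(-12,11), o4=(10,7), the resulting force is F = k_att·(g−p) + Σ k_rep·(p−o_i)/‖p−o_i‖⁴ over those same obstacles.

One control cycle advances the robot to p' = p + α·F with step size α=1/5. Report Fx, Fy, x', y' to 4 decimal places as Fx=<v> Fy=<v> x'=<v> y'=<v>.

F_att = 3/2·(g−p) = 3/2·(24,-8) = (36.0000,-12.0000)
o1: d²=445 > ρ²=36 → inactive
o2: d²=365 > ρ²=36 → inactive
o3: d²=1 ≤ ρ²=36; F_rep = 7·(0,-1)/1² = (0.0000,-7.0000)
o4: d²=493 > ρ²=36 → inactive
F = F_att + ΣF_rep = (36.0000,-19.0000)
p' = p + 1/5·F = (-4.8000,6.2000)

Fx=36.0000 Fy=-19.0000 x'=-4.8000 y'=6.2000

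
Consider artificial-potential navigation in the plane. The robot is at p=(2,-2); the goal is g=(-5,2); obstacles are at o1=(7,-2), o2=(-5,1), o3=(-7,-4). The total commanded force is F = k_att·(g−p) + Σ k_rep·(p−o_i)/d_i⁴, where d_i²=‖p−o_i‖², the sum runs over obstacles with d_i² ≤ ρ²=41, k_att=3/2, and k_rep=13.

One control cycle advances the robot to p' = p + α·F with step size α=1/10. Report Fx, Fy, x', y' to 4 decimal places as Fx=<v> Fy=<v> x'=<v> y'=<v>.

Fx=-10.6040 Fy=6.0000 x'=0.9396 y'=-1.4000

F_att = 3/2·(g−p) = 3/2·(-7,4) = (-10.5000,6.0000)
o1: d²=25 ≤ ρ²=41; F_rep = 13·(-5,0)/25² = (-0.1040,0.0000)
o2: d²=58 > ρ²=41 → inactive
o3: d²=85 > ρ²=41 → inactive
F = F_att + ΣF_rep = (-10.6040,6.0000)
p' = p + 1/10·F = (0.9396,-1.4000)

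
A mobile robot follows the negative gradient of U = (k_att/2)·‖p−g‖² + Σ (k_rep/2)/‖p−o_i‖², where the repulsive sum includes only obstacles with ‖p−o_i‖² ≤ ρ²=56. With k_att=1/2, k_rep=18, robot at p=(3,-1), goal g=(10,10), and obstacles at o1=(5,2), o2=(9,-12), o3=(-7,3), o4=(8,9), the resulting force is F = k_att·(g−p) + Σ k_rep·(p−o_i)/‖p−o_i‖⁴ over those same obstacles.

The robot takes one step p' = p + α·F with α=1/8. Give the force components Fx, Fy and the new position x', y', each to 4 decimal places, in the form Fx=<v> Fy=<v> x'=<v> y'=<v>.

Fx=3.2870 Fy=5.1805 x'=3.4109 y'=-0.3524

F_att = 1/2·(g−p) = 1/2·(7,11) = (3.5000,5.5000)
o1: d²=13 ≤ ρ²=56; F_rep = 18·(-2,-3)/13² = (-0.2130,-0.3195)
o2: d²=157 > ρ²=56 → inactive
o3: d²=116 > ρ²=56 → inactive
o4: d²=125 > ρ²=56 → inactive
F = F_att + ΣF_rep = (3.2870,5.1805)
p' = p + 1/8·F = (3.4109,-0.3524)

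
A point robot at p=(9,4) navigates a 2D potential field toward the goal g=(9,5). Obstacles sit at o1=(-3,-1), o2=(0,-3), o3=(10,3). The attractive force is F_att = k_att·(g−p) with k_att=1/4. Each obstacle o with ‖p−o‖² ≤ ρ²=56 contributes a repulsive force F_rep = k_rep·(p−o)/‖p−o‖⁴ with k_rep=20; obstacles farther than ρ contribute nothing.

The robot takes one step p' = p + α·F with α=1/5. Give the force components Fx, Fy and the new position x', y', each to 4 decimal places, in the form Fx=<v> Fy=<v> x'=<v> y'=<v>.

F_att = 1/4·(g−p) = 1/4·(0,1) = (0.0000,0.2500)
o1: d²=169 > ρ²=56 → inactive
o2: d²=130 > ρ²=56 → inactive
o3: d²=2 ≤ ρ²=56; F_rep = 20·(-1,1)/2² = (-5.0000,5.0000)
F = F_att + ΣF_rep = (-5.0000,5.2500)
p' = p + 1/5·F = (8.0000,5.0500)

Fx=-5.0000 Fy=5.2500 x'=8.0000 y'=5.0500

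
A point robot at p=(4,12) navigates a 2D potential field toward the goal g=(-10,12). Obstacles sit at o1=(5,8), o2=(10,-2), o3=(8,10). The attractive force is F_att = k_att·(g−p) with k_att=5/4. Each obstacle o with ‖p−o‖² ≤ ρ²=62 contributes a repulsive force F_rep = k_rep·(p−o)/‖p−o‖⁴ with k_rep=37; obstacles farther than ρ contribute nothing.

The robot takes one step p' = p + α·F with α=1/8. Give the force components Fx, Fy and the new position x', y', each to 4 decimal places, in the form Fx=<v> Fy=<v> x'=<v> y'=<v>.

Fx=-17.9980 Fy=0.6971 x'=1.7502 y'=12.0871

F_att = 5/4·(g−p) = 5/4·(-14,0) = (-17.5000,0.0000)
o1: d²=17 ≤ ρ²=62; F_rep = 37·(-1,4)/17² = (-0.1280,0.5121)
o2: d²=232 > ρ²=62 → inactive
o3: d²=20 ≤ ρ²=62; F_rep = 37·(-4,2)/20² = (-0.3700,0.1850)
F = F_att + ΣF_rep = (-17.9980,0.6971)
p' = p + 1/8·F = (1.7502,12.0871)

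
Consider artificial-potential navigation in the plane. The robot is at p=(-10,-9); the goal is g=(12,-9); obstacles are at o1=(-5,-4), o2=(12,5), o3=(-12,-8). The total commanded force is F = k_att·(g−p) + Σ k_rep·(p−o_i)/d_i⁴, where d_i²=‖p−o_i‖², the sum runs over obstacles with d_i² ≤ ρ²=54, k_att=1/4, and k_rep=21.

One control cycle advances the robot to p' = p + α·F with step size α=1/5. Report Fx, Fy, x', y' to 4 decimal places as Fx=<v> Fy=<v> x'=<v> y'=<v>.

Fx=7.1380 Fy=-0.8820 x'=-8.5724 y'=-9.1764

F_att = 1/4·(g−p) = 1/4·(22,0) = (5.5000,0.0000)
o1: d²=50 ≤ ρ²=54; F_rep = 21·(-5,-5)/50² = (-0.0420,-0.0420)
o2: d²=680 > ρ²=54 → inactive
o3: d²=5 ≤ ρ²=54; F_rep = 21·(2,-1)/5² = (1.6800,-0.8400)
F = F_att + ΣF_rep = (7.1380,-0.8820)
p' = p + 1/5·F = (-8.5724,-9.1764)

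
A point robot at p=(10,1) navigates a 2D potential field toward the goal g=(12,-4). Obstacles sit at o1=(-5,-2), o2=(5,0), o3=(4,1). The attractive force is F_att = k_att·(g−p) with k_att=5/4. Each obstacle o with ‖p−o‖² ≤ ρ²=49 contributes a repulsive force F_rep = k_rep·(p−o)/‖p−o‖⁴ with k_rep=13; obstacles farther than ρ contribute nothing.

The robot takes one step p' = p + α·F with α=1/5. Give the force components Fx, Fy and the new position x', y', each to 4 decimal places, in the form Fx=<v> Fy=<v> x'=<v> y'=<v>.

F_att = 5/4·(g−p) = 5/4·(2,-5) = (2.5000,-6.2500)
o1: d²=234 > ρ²=49 → inactive
o2: d²=26 ≤ ρ²=49; F_rep = 13·(5,1)/26² = (0.0962,0.0192)
o3: d²=36 ≤ ρ²=49; F_rep = 13·(6,0)/36² = (0.0602,0.0000)
F = F_att + ΣF_rep = (2.6563,-6.2308)
p' = p + 1/5·F = (10.5313,-0.2462)

Fx=2.6563 Fy=-6.2308 x'=10.5313 y'=-0.2462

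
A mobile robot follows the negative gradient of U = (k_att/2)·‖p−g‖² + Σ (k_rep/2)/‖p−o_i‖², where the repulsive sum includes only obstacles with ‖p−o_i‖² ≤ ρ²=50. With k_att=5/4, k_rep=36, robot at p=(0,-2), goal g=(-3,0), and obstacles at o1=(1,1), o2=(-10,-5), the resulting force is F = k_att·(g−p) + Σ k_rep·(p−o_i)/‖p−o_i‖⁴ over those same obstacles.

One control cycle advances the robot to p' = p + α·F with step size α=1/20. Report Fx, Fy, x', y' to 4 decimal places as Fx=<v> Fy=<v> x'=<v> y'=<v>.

F_att = 5/4·(g−p) = 5/4·(-3,2) = (-3.7500,2.5000)
o1: d²=10 ≤ ρ²=50; F_rep = 36·(-1,-3)/10² = (-0.3600,-1.0800)
o2: d²=109 > ρ²=50 → inactive
F = F_att + ΣF_rep = (-4.1100,1.4200)
p' = p + 1/20·F = (-0.2055,-1.9290)

Fx=-4.1100 Fy=1.4200 x'=-0.2055 y'=-1.9290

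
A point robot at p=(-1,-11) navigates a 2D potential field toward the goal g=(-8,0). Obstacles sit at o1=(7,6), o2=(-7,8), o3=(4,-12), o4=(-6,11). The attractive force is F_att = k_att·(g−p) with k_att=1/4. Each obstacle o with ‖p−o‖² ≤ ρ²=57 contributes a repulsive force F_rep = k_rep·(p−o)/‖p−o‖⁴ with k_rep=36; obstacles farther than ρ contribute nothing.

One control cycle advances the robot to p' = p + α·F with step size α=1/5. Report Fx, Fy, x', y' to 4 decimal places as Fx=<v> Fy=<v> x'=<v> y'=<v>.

F_att = 1/4·(g−p) = 1/4·(-7,11) = (-1.7500,2.7500)
o1: d²=353 > ρ²=57 → inactive
o2: d²=397 > ρ²=57 → inactive
o3: d²=26 ≤ ρ²=57; F_rep = 36·(-5,1)/26² = (-0.2663,0.0533)
o4: d²=509 > ρ²=57 → inactive
F = F_att + ΣF_rep = (-2.0163,2.8033)
p' = p + 1/5·F = (-1.4033,-10.4393)

Fx=-2.0163 Fy=2.8033 x'=-1.4033 y'=-10.4393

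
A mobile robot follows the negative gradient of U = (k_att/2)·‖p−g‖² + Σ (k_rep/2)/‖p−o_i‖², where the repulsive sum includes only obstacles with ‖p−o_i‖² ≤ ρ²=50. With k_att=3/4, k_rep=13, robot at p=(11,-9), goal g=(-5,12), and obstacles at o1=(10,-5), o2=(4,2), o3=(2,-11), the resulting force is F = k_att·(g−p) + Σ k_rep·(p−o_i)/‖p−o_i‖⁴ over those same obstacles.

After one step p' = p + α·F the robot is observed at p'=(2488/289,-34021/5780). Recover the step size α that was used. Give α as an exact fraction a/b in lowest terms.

α = 1/5

F_att = 3/4·(g−p) = 3/4·(-16,21) = (-12.0000,15.7500)
o1: d²=17 ≤ ρ²=50; F_rep = 13·(1,-4)/17² = (0.0450,-0.1799)
o2: d²=170 > ρ²=50 → inactive
o3: d²=85 > ρ²=50 → inactive
F = F_att + ΣF_rep = (-11.9550,15.5701)
Δp = p'−p = (-2.3910,3.1140); α = Δx/Fx = (-691/289) / (-3455/289) = 1/5
check: Δy/Fy = (17999/5780) / (17999/1156) = 1/5 ✓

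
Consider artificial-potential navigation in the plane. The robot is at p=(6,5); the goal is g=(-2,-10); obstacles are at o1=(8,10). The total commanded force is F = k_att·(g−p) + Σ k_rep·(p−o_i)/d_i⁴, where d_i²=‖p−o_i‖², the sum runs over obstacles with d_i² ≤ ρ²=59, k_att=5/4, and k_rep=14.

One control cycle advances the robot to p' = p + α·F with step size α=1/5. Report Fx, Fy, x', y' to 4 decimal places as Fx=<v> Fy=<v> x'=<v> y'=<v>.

Fx=-10.0333 Fy=-18.8332 x'=3.9933 y'=1.2334

F_att = 5/4·(g−p) = 5/4·(-8,-15) = (-10.0000,-18.7500)
o1: d²=29 ≤ ρ²=59; F_rep = 14·(-2,-5)/29² = (-0.0333,-0.0832)
F = F_att + ΣF_rep = (-10.0333,-18.8332)
p' = p + 1/5·F = (3.9933,1.2334)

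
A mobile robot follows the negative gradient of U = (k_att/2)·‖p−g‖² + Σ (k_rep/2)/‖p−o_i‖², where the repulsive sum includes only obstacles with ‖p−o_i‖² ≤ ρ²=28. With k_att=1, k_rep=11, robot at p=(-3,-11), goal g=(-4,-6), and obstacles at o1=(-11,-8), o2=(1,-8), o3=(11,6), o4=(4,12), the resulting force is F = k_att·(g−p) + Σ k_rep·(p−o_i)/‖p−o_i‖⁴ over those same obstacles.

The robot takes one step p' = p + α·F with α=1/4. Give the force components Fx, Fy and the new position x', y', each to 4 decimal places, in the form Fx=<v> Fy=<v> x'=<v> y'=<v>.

F_att = 1·(g−p) = 1·(-1,5) = (-1.0000,5.0000)
o1: d²=73 > ρ²=28 → inactive
o2: d²=25 ≤ ρ²=28; F_rep = 11·(-4,-3)/25² = (-0.0704,-0.0528)
o3: d²=485 > ρ²=28 → inactive
o4: d²=578 > ρ²=28 → inactive
F = F_att + ΣF_rep = (-1.0704,4.9472)
p' = p + 1/4·F = (-3.2676,-9.7632)

Fx=-1.0704 Fy=4.9472 x'=-3.2676 y'=-9.7632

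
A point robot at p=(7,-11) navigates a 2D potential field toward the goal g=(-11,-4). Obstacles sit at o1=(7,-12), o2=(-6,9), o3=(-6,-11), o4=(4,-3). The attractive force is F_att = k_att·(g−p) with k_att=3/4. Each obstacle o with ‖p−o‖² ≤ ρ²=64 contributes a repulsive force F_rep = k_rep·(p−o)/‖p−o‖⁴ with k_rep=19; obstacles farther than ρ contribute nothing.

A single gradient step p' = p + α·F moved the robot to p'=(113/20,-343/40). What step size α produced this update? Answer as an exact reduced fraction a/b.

F_att = 3/4·(g−p) = 3/4·(-18,7) = (-13.5000,5.2500)
o1: d²=1 ≤ ρ²=64; F_rep = 19·(0,1)/1² = (0.0000,19.0000)
o2: d²=569 > ρ²=64 → inactive
o3: d²=169 > ρ²=64 → inactive
o4: d²=73 > ρ²=64 → inactive
F = F_att + ΣF_rep = (-13.5000,24.2500)
Δp = p'−p = (-1.3500,2.4250); α = Δx/Fx = (-27/20) / (-27/2) = 1/10
check: Δy/Fy = (97/40) / (97/4) = 1/10 ✓

α = 1/10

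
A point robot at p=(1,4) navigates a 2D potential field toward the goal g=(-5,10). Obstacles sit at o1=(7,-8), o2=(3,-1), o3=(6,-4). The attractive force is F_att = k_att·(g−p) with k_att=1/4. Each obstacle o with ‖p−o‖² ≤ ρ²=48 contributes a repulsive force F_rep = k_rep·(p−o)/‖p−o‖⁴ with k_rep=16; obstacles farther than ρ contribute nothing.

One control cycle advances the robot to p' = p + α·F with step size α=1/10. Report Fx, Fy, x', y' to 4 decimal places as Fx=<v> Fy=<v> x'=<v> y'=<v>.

F_att = 1/4·(g−p) = 1/4·(-6,6) = (-1.5000,1.5000)
o1: d²=180 > ρ²=48 → inactive
o2: d²=29 ≤ ρ²=48; F_rep = 16·(-2,5)/29² = (-0.0380,0.0951)
o3: d²=89 > ρ²=48 → inactive
F = F_att + ΣF_rep = (-1.5380,1.5951)
p' = p + 1/10·F = (0.8462,4.1595)

Fx=-1.5380 Fy=1.5951 x'=0.8462 y'=4.1595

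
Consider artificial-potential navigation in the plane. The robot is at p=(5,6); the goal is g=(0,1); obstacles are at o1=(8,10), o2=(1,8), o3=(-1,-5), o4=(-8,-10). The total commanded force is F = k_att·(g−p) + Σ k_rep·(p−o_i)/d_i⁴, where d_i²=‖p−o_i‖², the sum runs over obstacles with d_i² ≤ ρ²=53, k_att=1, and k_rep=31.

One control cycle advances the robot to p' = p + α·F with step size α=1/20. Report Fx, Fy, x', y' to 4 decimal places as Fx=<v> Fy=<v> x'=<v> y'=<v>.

Fx=-4.8388 Fy=-5.3534 x'=4.7581 y'=5.7323

F_att = 1·(g−p) = 1·(-5,-5) = (-5.0000,-5.0000)
o1: d²=25 ≤ ρ²=53; F_rep = 31·(-3,-4)/25² = (-0.1488,-0.1984)
o2: d²=20 ≤ ρ²=53; F_rep = 31·(4,-2)/20² = (0.3100,-0.1550)
o3: d²=157 > ρ²=53 → inactive
o4: d²=425 > ρ²=53 → inactive
F = F_att + ΣF_rep = (-4.8388,-5.3534)
p' = p + 1/20·F = (4.7581,5.7323)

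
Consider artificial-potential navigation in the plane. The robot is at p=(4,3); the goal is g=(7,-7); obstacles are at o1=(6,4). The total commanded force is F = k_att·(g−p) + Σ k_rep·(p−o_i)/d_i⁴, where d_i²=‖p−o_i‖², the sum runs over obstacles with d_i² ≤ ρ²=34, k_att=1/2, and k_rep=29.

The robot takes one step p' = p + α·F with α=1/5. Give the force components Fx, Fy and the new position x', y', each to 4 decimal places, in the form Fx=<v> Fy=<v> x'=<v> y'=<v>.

Fx=-0.8200 Fy=-6.1600 x'=3.8360 y'=1.7680

F_att = 1/2·(g−p) = 1/2·(3,-10) = (1.5000,-5.0000)
o1: d²=5 ≤ ρ²=34; F_rep = 29·(-2,-1)/5² = (-2.3200,-1.1600)
F = F_att + ΣF_rep = (-0.8200,-6.1600)
p' = p + 1/5·F = (3.8360,1.7680)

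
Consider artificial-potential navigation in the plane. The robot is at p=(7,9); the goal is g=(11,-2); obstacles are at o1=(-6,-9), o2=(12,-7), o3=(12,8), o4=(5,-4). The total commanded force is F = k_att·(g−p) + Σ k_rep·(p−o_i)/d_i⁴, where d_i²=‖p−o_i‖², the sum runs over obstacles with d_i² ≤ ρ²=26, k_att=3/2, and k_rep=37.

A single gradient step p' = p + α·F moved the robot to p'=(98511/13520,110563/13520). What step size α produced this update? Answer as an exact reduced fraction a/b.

α = 1/20

F_att = 3/2·(g−p) = 3/2·(4,-11) = (6.0000,-16.5000)
o1: d²=493 > ρ²=26 → inactive
o2: d²=281 > ρ²=26 → inactive
o3: d²=26 ≤ ρ²=26; F_rep = 37·(-5,1)/26² = (-0.2737,0.0547)
o4: d²=173 > ρ²=26 → inactive
F = F_att + ΣF_rep = (5.7263,-16.4453)
Δp = p'−p = (0.2863,-0.8223); α = Δx/Fx = (3871/13520) / (3871/676) = 1/20
check: Δy/Fy = (-11117/13520) / (-11117/676) = 1/20 ✓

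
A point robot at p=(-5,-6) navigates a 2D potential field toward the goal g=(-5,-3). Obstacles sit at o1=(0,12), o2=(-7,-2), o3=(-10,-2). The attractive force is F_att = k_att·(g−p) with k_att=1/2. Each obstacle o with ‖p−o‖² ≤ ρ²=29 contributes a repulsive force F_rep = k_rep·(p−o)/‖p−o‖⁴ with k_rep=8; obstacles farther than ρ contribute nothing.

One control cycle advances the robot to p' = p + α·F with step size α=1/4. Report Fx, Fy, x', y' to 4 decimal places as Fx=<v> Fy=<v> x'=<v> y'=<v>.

F_att = 1/2·(g−p) = 1/2·(0,3) = (0.0000,1.5000)
o1: d²=349 > ρ²=29 → inactive
o2: d²=20 ≤ ρ²=29; F_rep = 8·(2,-4)/20² = (0.0400,-0.0800)
o3: d²=41 > ρ²=29 → inactive
F = F_att + ΣF_rep = (0.0400,1.4200)
p' = p + 1/4·F = (-4.9900,-5.6450)

Fx=0.0400 Fy=1.4200 x'=-4.9900 y'=-5.6450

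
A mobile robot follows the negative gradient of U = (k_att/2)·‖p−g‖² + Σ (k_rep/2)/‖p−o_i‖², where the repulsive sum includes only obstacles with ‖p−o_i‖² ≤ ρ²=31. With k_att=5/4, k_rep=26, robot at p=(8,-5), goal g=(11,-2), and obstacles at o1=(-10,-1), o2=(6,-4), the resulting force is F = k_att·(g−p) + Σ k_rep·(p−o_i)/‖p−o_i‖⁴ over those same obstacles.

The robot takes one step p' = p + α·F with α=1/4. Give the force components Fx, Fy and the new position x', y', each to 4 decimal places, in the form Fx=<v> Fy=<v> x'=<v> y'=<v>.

F_att = 5/4·(g−p) = 5/4·(3,3) = (3.7500,3.7500)
o1: d²=340 > ρ²=31 → inactive
o2: d²=5 ≤ ρ²=31; F_rep = 26·(2,-1)/5² = (2.0800,-1.0400)
F = F_att + ΣF_rep = (5.8300,2.7100)
p' = p + 1/4·F = (9.4575,-4.3225)

Fx=5.8300 Fy=2.7100 x'=9.4575 y'=-4.3225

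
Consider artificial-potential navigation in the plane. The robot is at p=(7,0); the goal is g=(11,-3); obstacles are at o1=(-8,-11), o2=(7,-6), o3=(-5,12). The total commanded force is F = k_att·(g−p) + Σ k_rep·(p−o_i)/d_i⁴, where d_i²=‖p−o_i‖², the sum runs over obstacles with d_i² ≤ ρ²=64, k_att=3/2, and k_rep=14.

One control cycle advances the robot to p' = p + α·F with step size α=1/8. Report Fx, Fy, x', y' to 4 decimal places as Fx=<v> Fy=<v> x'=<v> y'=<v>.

Fx=6.0000 Fy=-4.4352 x'=7.7500 y'=-0.5544

F_att = 3/2·(g−p) = 3/2·(4,-3) = (6.0000,-4.5000)
o1: d²=346 > ρ²=64 → inactive
o2: d²=36 ≤ ρ²=64; F_rep = 14·(0,6)/36² = (0.0000,0.0648)
o3: d²=288 > ρ²=64 → inactive
F = F_att + ΣF_rep = (6.0000,-4.4352)
p' = p + 1/8·F = (7.7500,-0.5544)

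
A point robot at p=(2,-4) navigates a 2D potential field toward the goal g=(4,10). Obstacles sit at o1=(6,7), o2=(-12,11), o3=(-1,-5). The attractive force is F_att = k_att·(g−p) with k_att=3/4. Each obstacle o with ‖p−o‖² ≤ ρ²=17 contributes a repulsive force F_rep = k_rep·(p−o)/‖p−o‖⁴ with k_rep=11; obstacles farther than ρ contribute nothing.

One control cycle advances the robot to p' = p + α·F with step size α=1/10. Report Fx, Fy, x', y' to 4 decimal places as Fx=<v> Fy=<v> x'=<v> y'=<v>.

F_att = 3/4·(g−p) = 3/4·(2,14) = (1.5000,10.5000)
o1: d²=137 > ρ²=17 → inactive
o2: d²=421 > ρ²=17 → inactive
o3: d²=10 ≤ ρ²=17; F_rep = 11·(3,1)/10² = (0.3300,0.1100)
F = F_att + ΣF_rep = (1.8300,10.6100)
p' = p + 1/10·F = (2.1830,-2.9390)

Fx=1.8300 Fy=10.6100 x'=2.1830 y'=-2.9390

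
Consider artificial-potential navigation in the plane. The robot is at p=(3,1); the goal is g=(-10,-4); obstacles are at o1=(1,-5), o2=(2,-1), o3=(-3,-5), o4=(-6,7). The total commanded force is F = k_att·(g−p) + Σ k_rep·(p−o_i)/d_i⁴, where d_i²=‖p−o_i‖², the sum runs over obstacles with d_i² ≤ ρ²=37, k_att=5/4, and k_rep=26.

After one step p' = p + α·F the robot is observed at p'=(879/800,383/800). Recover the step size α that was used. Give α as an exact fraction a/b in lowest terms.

α = 1/8

F_att = 5/4·(g−p) = 5/4·(-13,-5) = (-16.2500,-6.2500)
o1: d²=40 > ρ²=37 → inactive
o2: d²=5 ≤ ρ²=37; F_rep = 26·(1,2)/5² = (1.0400,2.0800)
o3: d²=72 > ρ²=37 → inactive
o4: d²=117 > ρ²=37 → inactive
F = F_att + ΣF_rep = (-15.2100,-4.1700)
Δp = p'−p = (-1.9013,-0.5212); α = Δx/Fx = (-1521/800) / (-1521/100) = 1/8
check: Δy/Fy = (-417/800) / (-417/100) = 1/8 ✓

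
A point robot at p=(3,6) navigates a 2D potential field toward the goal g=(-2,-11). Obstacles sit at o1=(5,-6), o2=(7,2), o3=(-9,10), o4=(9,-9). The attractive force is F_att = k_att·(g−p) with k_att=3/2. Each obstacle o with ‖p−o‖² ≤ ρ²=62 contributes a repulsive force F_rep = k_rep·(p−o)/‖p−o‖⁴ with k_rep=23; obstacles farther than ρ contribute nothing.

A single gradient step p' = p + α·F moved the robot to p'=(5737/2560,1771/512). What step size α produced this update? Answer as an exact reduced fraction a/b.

F_att = 3/2·(g−p) = 3/2·(-5,-17) = (-7.5000,-25.5000)
o1: d²=148 > ρ²=62 → inactive
o2: d²=32 ≤ ρ²=62; F_rep = 23·(-4,4)/32² = (-0.0898,0.0898)
o3: d²=160 > ρ²=62 → inactive
o4: d²=261 > ρ²=62 → inactive
F = F_att + ΣF_rep = (-7.5898,-25.4102)
Δp = p'−p = (-0.7590,-2.5410); α = Δx/Fx = (-1943/2560) / (-1943/256) = 1/10
check: Δy/Fy = (-1301/512) / (-6505/256) = 1/10 ✓

α = 1/10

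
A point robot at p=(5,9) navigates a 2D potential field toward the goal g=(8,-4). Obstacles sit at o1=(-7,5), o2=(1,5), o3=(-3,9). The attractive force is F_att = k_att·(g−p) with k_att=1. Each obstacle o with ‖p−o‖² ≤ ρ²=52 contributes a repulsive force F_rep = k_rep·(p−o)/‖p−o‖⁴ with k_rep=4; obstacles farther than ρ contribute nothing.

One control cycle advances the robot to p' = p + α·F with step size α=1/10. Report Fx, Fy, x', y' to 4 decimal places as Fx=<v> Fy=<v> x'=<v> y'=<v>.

Fx=3.0156 Fy=-12.9844 x'=5.3016 y'=7.7016

F_att = 1·(g−p) = 1·(3,-13) = (3.0000,-13.0000)
o1: d²=160 > ρ²=52 → inactive
o2: d²=32 ≤ ρ²=52; F_rep = 4·(4,4)/32² = (0.0156,0.0156)
o3: d²=64 > ρ²=52 → inactive
F = F_att + ΣF_rep = (3.0156,-12.9844)
p' = p + 1/10·F = (5.3016,7.7016)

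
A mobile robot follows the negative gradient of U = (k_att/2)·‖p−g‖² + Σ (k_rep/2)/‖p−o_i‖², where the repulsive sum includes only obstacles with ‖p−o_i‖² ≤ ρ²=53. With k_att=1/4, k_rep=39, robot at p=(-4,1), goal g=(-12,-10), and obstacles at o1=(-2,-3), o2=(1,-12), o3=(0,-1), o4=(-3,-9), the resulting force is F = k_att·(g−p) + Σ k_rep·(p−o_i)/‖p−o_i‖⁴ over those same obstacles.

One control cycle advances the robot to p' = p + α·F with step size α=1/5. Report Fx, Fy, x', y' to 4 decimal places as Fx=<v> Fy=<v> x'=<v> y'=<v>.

F_att = 1/4·(g−p) = 1/4·(-8,-11) = (-2.0000,-2.7500)
o1: d²=20 ≤ ρ²=53; F_rep = 39·(-2,4)/20² = (-0.1950,0.3900)
o2: d²=194 > ρ²=53 → inactive
o3: d²=20 ≤ ρ²=53; F_rep = 39·(-4,2)/20² = (-0.3900,0.1950)
o4: d²=101 > ρ²=53 → inactive
F = F_att + ΣF_rep = (-2.5850,-2.1650)
p' = p + 1/5·F = (-4.5170,0.5670)

Fx=-2.5850 Fy=-2.1650 x'=-4.5170 y'=0.5670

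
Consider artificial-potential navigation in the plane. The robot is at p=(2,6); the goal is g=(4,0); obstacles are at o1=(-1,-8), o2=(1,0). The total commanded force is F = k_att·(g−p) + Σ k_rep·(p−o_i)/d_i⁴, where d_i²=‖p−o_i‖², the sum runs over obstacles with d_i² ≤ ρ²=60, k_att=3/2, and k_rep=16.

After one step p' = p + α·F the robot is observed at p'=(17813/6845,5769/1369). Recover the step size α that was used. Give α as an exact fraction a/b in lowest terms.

F_att = 3/2·(g−p) = 3/2·(2,-6) = (3.0000,-9.0000)
o1: d²=205 > ρ²=60 → inactive
o2: d²=37 ≤ ρ²=60; F_rep = 16·(1,6)/37² = (0.0117,0.0701)
F = F_att + ΣF_rep = (3.0117,-8.9299)
Δp = p'−p = (0.6023,-1.7860); α = Δx/Fx = (4123/6845) / (4123/1369) = 1/5
check: Δy/Fy = (-2445/1369) / (-12225/1369) = 1/5 ✓

α = 1/5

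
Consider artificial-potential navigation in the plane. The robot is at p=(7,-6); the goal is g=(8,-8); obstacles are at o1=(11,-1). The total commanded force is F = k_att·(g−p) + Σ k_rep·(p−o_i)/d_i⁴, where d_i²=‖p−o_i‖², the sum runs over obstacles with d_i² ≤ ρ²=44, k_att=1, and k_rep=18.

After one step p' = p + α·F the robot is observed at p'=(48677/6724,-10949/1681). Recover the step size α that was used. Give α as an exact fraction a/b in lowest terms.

F_att = 1·(g−p) = 1·(1,-2) = (1.0000,-2.0000)
o1: d²=41 ≤ ρ²=44; F_rep = 18·(-4,-5)/41² = (-0.0428,-0.0535)
F = F_att + ΣF_rep = (0.9572,-2.0535)
Δp = p'−p = (0.2393,-0.5134); α = Δx/Fx = (1609/6724) / (1609/1681) = 1/4
check: Δy/Fy = (-863/1681) / (-3452/1681) = 1/4 ✓

α = 1/4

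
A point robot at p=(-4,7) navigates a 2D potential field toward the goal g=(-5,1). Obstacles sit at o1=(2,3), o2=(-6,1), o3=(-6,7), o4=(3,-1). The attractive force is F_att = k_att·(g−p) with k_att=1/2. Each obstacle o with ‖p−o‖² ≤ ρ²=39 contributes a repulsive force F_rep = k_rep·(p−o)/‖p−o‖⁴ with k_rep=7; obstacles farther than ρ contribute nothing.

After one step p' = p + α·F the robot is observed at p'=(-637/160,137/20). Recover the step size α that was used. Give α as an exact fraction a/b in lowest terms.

F_att = 1/2·(g−p) = 1/2·(-1,-6) = (-0.5000,-3.0000)
o1: d²=52 > ρ²=39 → inactive
o2: d²=40 > ρ²=39 → inactive
o3: d²=4 ≤ ρ²=39; F_rep = 7·(2,0)/4² = (0.8750,0.0000)
o4: d²=113 > ρ²=39 → inactive
F = F_att + ΣF_rep = (0.3750,-3.0000)
Δp = p'−p = (0.0187,-0.1500); α = Δx/Fx = (3/160) / (3/8) = 1/20
check: Δy/Fy = (-3/20) / (-3) = 1/20 ✓

α = 1/20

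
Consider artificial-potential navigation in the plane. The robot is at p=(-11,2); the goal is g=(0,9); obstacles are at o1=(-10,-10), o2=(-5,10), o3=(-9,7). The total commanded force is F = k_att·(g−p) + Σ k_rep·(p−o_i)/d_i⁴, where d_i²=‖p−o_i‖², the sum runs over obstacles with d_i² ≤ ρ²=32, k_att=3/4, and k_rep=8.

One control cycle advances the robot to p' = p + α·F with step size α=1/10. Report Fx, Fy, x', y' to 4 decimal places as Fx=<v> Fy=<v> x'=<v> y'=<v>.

F_att = 3/4·(g−p) = 3/4·(11,7) = (8.2500,5.2500)
o1: d²=145 > ρ²=32 → inactive
o2: d²=100 > ρ²=32 → inactive
o3: d²=29 ≤ ρ²=32; F_rep = 8·(-2,-5)/29² = (-0.0190,-0.0476)
F = F_att + ΣF_rep = (8.2310,5.2024)
p' = p + 1/10·F = (-10.1769,2.5202)

Fx=8.2310 Fy=5.2024 x'=-10.1769 y'=2.5202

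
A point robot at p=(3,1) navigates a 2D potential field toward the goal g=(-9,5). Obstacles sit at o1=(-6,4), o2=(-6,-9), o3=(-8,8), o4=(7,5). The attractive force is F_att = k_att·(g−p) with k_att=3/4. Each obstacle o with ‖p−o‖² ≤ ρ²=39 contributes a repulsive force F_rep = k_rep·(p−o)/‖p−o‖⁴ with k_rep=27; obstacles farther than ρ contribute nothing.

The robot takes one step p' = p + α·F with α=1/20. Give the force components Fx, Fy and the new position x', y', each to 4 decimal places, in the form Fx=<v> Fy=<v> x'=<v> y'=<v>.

F_att = 3/4·(g−p) = 3/4·(-12,4) = (-9.0000,3.0000)
o1: d²=90 > ρ²=39 → inactive
o2: d²=181 > ρ²=39 → inactive
o3: d²=170 > ρ²=39 → inactive
o4: d²=32 ≤ ρ²=39; F_rep = 27·(-4,-4)/32² = (-0.1055,-0.1055)
F = F_att + ΣF_rep = (-9.1055,2.8945)
p' = p + 1/20·F = (2.5447,1.1447)

Fx=-9.1055 Fy=2.8945 x'=2.5447 y'=1.1447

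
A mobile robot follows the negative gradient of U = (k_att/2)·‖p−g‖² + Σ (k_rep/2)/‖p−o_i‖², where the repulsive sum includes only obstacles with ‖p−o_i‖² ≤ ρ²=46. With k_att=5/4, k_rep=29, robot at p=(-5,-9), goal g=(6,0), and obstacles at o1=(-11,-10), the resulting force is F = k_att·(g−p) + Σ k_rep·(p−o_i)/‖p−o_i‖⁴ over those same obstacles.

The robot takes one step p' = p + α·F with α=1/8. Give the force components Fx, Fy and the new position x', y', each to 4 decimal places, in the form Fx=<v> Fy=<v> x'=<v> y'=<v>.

Fx=13.8771 Fy=11.2712 x'=-3.2654 y'=-7.5911

F_att = 5/4·(g−p) = 5/4·(11,9) = (13.7500,11.2500)
o1: d²=37 ≤ ρ²=46; F_rep = 29·(6,1)/37² = (0.1271,0.0212)
F = F_att + ΣF_rep = (13.8771,11.2712)
p' = p + 1/8·F = (-3.2654,-7.5911)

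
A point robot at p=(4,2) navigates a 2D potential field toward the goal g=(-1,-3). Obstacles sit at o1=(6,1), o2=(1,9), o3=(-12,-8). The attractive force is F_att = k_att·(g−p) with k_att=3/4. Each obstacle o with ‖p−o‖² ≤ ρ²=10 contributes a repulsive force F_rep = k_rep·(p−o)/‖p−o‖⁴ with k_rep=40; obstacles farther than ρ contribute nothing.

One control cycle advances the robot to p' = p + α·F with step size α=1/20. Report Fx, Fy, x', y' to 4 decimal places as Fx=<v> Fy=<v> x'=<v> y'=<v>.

Fx=-6.9500 Fy=-2.1500 x'=3.6525 y'=1.8925

F_att = 3/4·(g−p) = 3/4·(-5,-5) = (-3.7500,-3.7500)
o1: d²=5 ≤ ρ²=10; F_rep = 40·(-2,1)/5² = (-3.2000,1.6000)
o2: d²=58 > ρ²=10 → inactive
o3: d²=356 > ρ²=10 → inactive
F = F_att + ΣF_rep = (-6.9500,-2.1500)
p' = p + 1/20·F = (3.6525,1.8925)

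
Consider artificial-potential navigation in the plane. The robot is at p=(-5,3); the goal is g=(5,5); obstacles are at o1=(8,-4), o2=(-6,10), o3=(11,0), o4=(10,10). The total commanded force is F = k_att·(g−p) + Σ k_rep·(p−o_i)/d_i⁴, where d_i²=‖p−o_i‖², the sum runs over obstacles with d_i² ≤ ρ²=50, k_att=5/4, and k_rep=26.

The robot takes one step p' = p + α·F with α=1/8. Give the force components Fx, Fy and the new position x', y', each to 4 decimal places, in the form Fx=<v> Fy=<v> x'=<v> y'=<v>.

Fx=12.5104 Fy=2.4272 x'=-3.4362 y'=3.3034

F_att = 5/4·(g−p) = 5/4·(10,2) = (12.5000,2.5000)
o1: d²=218 > ρ²=50 → inactive
o2: d²=50 ≤ ρ²=50; F_rep = 26·(1,-7)/50² = (0.0104,-0.0728)
o3: d²=265 > ρ²=50 → inactive
o4: d²=274 > ρ²=50 → inactive
F = F_att + ΣF_rep = (12.5104,2.4272)
p' = p + 1/8·F = (-3.4362,3.3034)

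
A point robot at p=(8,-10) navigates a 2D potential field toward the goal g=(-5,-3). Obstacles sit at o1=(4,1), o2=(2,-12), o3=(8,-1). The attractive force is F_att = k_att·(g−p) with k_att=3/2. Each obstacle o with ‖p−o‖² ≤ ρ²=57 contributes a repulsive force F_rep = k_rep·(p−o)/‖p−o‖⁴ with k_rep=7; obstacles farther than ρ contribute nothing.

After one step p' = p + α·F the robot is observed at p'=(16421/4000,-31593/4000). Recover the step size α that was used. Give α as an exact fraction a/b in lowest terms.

F_att = 3/2·(g−p) = 3/2·(-13,7) = (-19.5000,10.5000)
o1: d²=137 > ρ²=57 → inactive
o2: d²=40 ≤ ρ²=57; F_rep = 7·(6,2)/40² = (0.0262,0.0088)
o3: d²=81 > ρ²=57 → inactive
F = F_att + ΣF_rep = (-19.4737,10.5087)
Δp = p'−p = (-3.8948,2.1018); α = Δx/Fx = (-15579/4000) / (-15579/800) = 1/5
check: Δy/Fy = (8407/4000) / (8407/800) = 1/5 ✓

α = 1/5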